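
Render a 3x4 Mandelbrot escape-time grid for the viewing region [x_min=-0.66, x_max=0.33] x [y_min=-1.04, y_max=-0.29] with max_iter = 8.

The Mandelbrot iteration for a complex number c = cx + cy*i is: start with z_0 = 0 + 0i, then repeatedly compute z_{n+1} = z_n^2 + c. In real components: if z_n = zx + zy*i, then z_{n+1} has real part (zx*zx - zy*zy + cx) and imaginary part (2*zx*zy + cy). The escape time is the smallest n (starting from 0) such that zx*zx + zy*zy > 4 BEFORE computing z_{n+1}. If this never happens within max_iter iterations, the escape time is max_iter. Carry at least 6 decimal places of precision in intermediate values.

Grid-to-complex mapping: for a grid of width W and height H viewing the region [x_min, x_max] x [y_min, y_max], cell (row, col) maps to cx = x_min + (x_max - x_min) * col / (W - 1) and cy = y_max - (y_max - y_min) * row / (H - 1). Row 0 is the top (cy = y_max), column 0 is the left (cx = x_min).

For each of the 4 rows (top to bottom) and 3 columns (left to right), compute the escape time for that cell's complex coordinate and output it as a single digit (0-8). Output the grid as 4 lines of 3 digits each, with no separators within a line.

Answer: 888
888
484
383

Derivation:
(row=0, col=0): c = -0.6600 + -0.2900i → escape time 8
(row=0, col=1): c = -0.1650 + -0.2900i → escape time 8
(row=0, col=2): c = 0.3300 + -0.2900i → escape time 8
(row=1, col=0): c = -0.6600 + -0.5400i → escape time 8
(row=1, col=1): c = -0.1650 + -0.5400i → escape time 8
(row=1, col=2): c = 0.3300 + -0.5400i → escape time 8
(row=2, col=0): c = -0.6600 + -0.7900i → escape time 4
(row=2, col=1): c = -0.1650 + -0.7900i → escape time 8
(row=2, col=2): c = 0.3300 + -0.7900i → escape time 4
(row=3, col=0): c = -0.6600 + -1.0400i → escape time 3
(row=3, col=1): c = -0.1650 + -1.0400i → escape time 8
(row=3, col=2): c = 0.3300 + -1.0400i → escape time 3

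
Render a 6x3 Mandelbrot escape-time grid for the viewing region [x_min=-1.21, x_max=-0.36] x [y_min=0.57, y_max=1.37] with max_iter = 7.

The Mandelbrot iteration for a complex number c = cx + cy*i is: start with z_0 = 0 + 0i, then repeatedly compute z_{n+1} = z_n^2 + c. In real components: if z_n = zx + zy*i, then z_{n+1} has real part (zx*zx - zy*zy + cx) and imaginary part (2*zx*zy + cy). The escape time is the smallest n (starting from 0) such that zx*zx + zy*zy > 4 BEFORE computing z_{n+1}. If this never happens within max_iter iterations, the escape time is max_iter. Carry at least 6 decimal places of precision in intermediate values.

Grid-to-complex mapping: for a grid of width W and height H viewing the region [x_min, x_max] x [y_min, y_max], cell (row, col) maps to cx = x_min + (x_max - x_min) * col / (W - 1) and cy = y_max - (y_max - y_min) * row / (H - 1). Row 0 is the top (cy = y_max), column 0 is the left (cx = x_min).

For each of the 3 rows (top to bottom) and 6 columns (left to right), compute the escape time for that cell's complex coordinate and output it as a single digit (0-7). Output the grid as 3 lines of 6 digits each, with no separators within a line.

Answer: 222222
333445
455677

Derivation:
(row=0, col=0): c = -1.2100 + 1.3700i → escape time 2
(row=0, col=1): c = -1.0400 + 1.3700i → escape time 2
(row=0, col=2): c = -0.8700 + 1.3700i → escape time 2
(row=0, col=3): c = -0.7000 + 1.3700i → escape time 2
(row=0, col=4): c = -0.5300 + 1.3700i → escape time 2
(row=0, col=5): c = -0.3600 + 1.3700i → escape time 2
(row=1, col=0): c = -1.2100 + 0.9700i → escape time 3
(row=1, col=1): c = -1.0400 + 0.9700i → escape time 3
(row=1, col=2): c = -0.8700 + 0.9700i → escape time 3
(row=1, col=3): c = -0.7000 + 0.9700i → escape time 4
(row=1, col=4): c = -0.5300 + 0.9700i → escape time 4
(row=1, col=5): c = -0.3600 + 0.9700i → escape time 5
(row=2, col=0): c = -1.2100 + 0.5700i → escape time 4
(row=2, col=1): c = -1.0400 + 0.5700i → escape time 5
(row=2, col=2): c = -0.8700 + 0.5700i → escape time 5
(row=2, col=3): c = -0.7000 + 0.5700i → escape time 6
(row=2, col=4): c = -0.5300 + 0.5700i → escape time 7
(row=2, col=5): c = -0.3600 + 0.5700i → escape time 7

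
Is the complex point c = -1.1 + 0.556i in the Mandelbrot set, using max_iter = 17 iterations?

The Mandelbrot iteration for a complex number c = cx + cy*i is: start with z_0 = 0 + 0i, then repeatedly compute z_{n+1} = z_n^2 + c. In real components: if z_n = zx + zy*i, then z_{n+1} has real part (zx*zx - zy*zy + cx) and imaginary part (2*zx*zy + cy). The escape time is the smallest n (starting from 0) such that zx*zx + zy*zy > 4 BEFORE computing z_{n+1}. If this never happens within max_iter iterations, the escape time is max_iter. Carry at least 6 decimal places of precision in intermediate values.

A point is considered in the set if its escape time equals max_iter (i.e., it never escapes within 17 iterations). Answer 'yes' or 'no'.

Answer: no

Derivation:
z_0 = 0 + 0i, c = -1.1000 + 0.5560i
Iter 1: z = -1.1000 + 0.5560i, |z|^2 = 1.5191
Iter 2: z = -0.1991 + -0.6672i, |z|^2 = 0.4848
Iter 3: z = -1.5055 + 0.8217i, |z|^2 = 2.9418
Iter 4: z = 0.4913 + -1.9182i, |z|^2 = 3.9209
Iter 5: z = -4.5382 + -1.3288i, |z|^2 = 22.3611
Escaped at iteration 5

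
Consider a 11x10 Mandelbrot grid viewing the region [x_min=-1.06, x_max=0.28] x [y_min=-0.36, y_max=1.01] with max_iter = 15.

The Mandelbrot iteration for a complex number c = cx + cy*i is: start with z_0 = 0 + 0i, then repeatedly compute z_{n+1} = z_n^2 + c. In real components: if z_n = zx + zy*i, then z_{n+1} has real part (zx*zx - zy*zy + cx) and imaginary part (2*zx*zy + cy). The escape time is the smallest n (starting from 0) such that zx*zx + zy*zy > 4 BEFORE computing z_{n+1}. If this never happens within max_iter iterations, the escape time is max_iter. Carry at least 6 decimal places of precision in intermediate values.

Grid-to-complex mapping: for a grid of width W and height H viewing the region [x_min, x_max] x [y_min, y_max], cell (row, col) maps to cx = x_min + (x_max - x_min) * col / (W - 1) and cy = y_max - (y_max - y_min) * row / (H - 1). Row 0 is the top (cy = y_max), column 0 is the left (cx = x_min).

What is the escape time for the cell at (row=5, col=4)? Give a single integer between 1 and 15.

z_0 = 0 + 0i, c = -0.5240 + 0.2489i
Iter 1: z = -0.5240 + 0.2489i, |z|^2 = 0.3365
Iter 2: z = -0.3114 + -0.0119i, |z|^2 = 0.0971
Iter 3: z = -0.4272 + 0.2563i, |z|^2 = 0.2482
Iter 4: z = -0.4072 + 0.0299i, |z|^2 = 0.1667
Iter 5: z = -0.3591 + 0.2245i, |z|^2 = 0.1794
Iter 6: z = -0.4455 + 0.0876i, |z|^2 = 0.2061
Iter 7: z = -0.3332 + 0.1708i, |z|^2 = 0.1402
Iter 8: z = -0.4421 + 0.1351i, |z|^2 = 0.2137
Iter 9: z = -0.3467 + 0.1295i, |z|^2 = 0.1370
Iter 10: z = -0.4205 + 0.1591i, |z|^2 = 0.2022
Iter 11: z = -0.3725 + 0.1151i, |z|^2 = 0.1520
Iter 12: z = -0.3985 + 0.1632i, |z|^2 = 0.1854
Iter 13: z = -0.3918 + 0.1188i, |z|^2 = 0.1676
Iter 14: z = -0.3846 + 0.1558i, |z|^2 = 0.1722

Answer: 15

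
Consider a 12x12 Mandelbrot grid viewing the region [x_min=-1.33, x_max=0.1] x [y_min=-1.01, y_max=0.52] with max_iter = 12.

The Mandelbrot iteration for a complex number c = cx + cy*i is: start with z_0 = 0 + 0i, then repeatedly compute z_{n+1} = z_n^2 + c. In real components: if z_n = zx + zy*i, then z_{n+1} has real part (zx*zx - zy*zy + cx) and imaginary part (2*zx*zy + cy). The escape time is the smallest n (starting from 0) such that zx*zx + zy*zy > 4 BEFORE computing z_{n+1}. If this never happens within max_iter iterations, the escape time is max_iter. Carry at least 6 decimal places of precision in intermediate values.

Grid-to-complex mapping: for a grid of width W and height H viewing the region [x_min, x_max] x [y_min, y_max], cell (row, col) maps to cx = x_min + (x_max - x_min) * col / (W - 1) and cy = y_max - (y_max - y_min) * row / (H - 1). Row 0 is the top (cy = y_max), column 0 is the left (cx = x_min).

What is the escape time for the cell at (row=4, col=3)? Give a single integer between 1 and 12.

Answer: 12

Derivation:
z_0 = 0 + 0i, c = -0.9400 + -0.0364i
Iter 1: z = -0.9400 + -0.0364i, |z|^2 = 0.8849
Iter 2: z = -0.0577 + 0.0320i, |z|^2 = 0.0044
Iter 3: z = -0.9377 + -0.0401i, |z|^2 = 0.8809
Iter 4: z = -0.0623 + 0.0388i, |z|^2 = 0.0054
Iter 5: z = -0.9376 + -0.0412i, |z|^2 = 0.8808
Iter 6: z = -0.0626 + 0.0409i, |z|^2 = 0.0056
Iter 7: z = -0.9378 + -0.0415i, |z|^2 = 0.8811
Iter 8: z = -0.0623 + 0.0414i, |z|^2 = 0.0056
Iter 9: z = -0.9378 + -0.0415i, |z|^2 = 0.8813
Iter 10: z = -0.0622 + 0.0415i, |z|^2 = 0.0056
Iter 11: z = -0.9379 + -0.0415i, |z|^2 = 0.8813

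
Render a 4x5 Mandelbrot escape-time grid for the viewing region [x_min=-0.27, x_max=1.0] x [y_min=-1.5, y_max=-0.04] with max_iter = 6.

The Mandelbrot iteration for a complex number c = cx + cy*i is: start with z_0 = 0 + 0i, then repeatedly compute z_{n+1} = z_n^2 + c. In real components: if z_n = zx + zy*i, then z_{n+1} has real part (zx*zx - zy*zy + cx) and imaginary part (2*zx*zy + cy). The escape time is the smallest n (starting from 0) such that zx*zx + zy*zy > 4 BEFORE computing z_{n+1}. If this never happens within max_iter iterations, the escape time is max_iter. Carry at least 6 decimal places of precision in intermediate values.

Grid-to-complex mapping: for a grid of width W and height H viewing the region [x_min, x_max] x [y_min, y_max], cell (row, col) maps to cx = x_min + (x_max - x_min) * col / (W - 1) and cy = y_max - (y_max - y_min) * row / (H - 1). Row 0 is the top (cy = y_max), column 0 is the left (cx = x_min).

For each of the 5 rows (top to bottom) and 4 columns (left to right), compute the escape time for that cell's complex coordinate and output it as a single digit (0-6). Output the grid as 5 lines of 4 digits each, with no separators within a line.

Answer: 6642
6642
6632
4322
2222

Derivation:
(row=0, col=0): c = -0.2700 + -0.0400i → escape time 6
(row=0, col=1): c = 0.1533 + -0.0400i → escape time 6
(row=0, col=2): c = 0.5767 + -0.0400i → escape time 4
(row=0, col=3): c = 1.0000 + -0.0400i → escape time 2
(row=1, col=0): c = -0.2700 + -0.4050i → escape time 6
(row=1, col=1): c = 0.1533 + -0.4050i → escape time 6
(row=1, col=2): c = 0.5767 + -0.4050i → escape time 4
(row=1, col=3): c = 1.0000 + -0.4050i → escape time 2
(row=2, col=0): c = -0.2700 + -0.7700i → escape time 6
(row=2, col=1): c = 0.1533 + -0.7700i → escape time 6
(row=2, col=2): c = 0.5767 + -0.7700i → escape time 3
(row=2, col=3): c = 1.0000 + -0.7700i → escape time 2
(row=3, col=0): c = -0.2700 + -1.1350i → escape time 4
(row=3, col=1): c = 0.1533 + -1.1350i → escape time 3
(row=3, col=2): c = 0.5767 + -1.1350i → escape time 2
(row=3, col=3): c = 1.0000 + -1.1350i → escape time 2
(row=4, col=0): c = -0.2700 + -1.5000i → escape time 2
(row=4, col=1): c = 0.1533 + -1.5000i → escape time 2
(row=4, col=2): c = 0.5767 + -1.5000i → escape time 2
(row=4, col=3): c = 1.0000 + -1.5000i → escape time 2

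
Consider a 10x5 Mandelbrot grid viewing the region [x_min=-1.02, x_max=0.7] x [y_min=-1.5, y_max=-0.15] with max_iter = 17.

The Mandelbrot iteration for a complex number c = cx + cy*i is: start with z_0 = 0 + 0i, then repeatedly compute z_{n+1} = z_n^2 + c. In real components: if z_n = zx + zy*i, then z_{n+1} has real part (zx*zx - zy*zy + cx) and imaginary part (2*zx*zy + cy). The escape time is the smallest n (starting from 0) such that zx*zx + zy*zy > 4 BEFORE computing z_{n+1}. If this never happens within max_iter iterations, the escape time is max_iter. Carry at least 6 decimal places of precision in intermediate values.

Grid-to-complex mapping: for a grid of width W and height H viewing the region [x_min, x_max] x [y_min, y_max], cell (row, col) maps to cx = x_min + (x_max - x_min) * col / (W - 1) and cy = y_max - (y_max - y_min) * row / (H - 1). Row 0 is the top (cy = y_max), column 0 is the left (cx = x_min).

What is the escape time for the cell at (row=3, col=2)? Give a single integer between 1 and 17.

z_0 = 0 + 0i, c = -0.6378 + -1.1625i
Iter 1: z = -0.6378 + -1.1625i, |z|^2 = 1.7582
Iter 2: z = -1.5824 + 0.3203i, |z|^2 = 2.6067
Iter 3: z = 1.7637 + -2.1763i, |z|^2 = 7.8469
Escaped at iteration 3

Answer: 3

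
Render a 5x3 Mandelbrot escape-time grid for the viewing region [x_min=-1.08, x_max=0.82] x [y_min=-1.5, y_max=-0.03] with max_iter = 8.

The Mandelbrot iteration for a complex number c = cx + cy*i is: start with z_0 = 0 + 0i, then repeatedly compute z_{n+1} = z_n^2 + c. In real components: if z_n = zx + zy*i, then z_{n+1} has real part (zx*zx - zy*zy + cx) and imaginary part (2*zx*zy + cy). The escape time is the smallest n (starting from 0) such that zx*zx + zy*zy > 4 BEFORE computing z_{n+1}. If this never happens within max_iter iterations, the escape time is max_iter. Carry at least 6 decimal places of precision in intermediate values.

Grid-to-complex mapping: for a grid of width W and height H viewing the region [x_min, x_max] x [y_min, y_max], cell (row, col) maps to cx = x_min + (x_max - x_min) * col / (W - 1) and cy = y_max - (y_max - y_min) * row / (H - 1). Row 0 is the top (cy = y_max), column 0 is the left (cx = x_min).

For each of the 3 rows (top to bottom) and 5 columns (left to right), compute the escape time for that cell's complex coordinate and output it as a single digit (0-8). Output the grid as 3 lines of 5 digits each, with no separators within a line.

Answer: 88883
35852
22222

Derivation:
(row=0, col=0): c = -1.0800 + -0.0300i → escape time 8
(row=0, col=1): c = -0.6050 + -0.0300i → escape time 8
(row=0, col=2): c = -0.1300 + -0.0300i → escape time 8
(row=0, col=3): c = 0.3450 + -0.0300i → escape time 8
(row=0, col=4): c = 0.8200 + -0.0300i → escape time 3
(row=1, col=0): c = -1.0800 + -0.7650i → escape time 3
(row=1, col=1): c = -0.6050 + -0.7650i → escape time 5
(row=1, col=2): c = -0.1300 + -0.7650i → escape time 8
(row=1, col=3): c = 0.3450 + -0.7650i → escape time 5
(row=1, col=4): c = 0.8200 + -0.7650i → escape time 2
(row=2, col=0): c = -1.0800 + -1.5000i → escape time 2
(row=2, col=1): c = -0.6050 + -1.5000i → escape time 2
(row=2, col=2): c = -0.1300 + -1.5000i → escape time 2
(row=2, col=3): c = 0.3450 + -1.5000i → escape time 2
(row=2, col=4): c = 0.8200 + -1.5000i → escape time 2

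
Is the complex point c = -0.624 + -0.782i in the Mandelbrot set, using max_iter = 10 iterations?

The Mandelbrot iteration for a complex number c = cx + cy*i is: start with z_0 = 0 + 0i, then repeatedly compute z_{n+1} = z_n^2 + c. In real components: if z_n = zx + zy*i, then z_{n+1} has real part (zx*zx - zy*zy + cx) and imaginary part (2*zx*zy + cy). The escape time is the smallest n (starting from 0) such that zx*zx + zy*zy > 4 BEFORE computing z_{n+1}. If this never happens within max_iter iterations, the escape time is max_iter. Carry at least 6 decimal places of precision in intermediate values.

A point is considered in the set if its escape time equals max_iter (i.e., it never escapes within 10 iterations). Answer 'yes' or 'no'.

Answer: no

Derivation:
z_0 = 0 + 0i, c = -0.6240 + -0.7820i
Iter 1: z = -0.6240 + -0.7820i, |z|^2 = 1.0009
Iter 2: z = -0.8461 + 0.1939i, |z|^2 = 0.7536
Iter 3: z = 0.0544 + -1.1102i, |z|^2 = 1.2355
Iter 4: z = -1.8536 + -0.9027i, |z|^2 = 4.2506
Escaped at iteration 4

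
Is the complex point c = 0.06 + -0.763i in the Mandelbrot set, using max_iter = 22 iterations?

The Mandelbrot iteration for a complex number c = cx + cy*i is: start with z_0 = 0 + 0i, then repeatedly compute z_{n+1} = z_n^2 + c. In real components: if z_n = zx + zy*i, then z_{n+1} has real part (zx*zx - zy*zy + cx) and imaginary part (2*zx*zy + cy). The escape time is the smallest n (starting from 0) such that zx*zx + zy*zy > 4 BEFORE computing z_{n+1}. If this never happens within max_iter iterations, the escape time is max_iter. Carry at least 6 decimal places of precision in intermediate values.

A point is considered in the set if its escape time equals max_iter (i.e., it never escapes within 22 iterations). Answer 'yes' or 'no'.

Answer: no

Derivation:
z_0 = 0 + 0i, c = 0.0600 + -0.7630i
Iter 1: z = 0.0600 + -0.7630i, |z|^2 = 0.5858
Iter 2: z = -0.5186 + -0.8546i, |z|^2 = 0.9992
Iter 3: z = -0.4014 + 0.1233i, |z|^2 = 0.1763
Iter 4: z = 0.2059 + -0.8620i, |z|^2 = 0.7854
Iter 5: z = -0.6406 + -1.1179i, |z|^2 = 1.6602
Iter 6: z = -0.7794 + 0.6693i, |z|^2 = 1.0555
Iter 7: z = 0.2195 + -1.8063i, |z|^2 = 3.3110
Iter 8: z = -3.1547 + -1.5559i, |z|^2 = 12.3731
Escaped at iteration 8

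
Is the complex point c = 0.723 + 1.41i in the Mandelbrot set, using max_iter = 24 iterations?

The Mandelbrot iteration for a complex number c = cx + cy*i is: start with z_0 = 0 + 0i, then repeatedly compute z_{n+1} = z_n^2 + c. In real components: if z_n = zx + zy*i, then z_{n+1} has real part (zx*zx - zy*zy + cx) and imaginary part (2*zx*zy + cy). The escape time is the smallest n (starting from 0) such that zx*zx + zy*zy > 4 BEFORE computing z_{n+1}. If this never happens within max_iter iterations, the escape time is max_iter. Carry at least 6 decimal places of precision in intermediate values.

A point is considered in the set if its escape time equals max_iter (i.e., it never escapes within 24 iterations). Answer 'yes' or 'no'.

z_0 = 0 + 0i, c = 0.7230 + 1.4100i
Iter 1: z = 0.7230 + 1.4100i, |z|^2 = 2.5108
Iter 2: z = -0.7424 + 3.4489i, |z|^2 = 12.4458
Escaped at iteration 2

Answer: no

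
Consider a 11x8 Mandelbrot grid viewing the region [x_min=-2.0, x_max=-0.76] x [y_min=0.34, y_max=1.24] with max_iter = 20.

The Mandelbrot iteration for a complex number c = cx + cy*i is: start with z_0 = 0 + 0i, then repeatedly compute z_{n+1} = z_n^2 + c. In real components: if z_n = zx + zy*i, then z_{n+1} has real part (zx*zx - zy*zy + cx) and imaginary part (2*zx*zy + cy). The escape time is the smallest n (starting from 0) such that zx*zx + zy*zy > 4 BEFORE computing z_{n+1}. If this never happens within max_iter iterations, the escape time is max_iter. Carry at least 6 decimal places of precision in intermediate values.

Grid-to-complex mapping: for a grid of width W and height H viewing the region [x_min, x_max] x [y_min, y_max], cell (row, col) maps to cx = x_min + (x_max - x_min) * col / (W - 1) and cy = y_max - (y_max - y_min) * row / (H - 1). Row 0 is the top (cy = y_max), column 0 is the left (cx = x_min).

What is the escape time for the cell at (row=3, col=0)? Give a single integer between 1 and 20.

Answer: 1

Derivation:
z_0 = 0 + 0i, c = -2.0000 + 0.8543i
Iter 1: z = -2.0000 + 0.8543i, |z|^2 = 4.7298
Escaped at iteration 1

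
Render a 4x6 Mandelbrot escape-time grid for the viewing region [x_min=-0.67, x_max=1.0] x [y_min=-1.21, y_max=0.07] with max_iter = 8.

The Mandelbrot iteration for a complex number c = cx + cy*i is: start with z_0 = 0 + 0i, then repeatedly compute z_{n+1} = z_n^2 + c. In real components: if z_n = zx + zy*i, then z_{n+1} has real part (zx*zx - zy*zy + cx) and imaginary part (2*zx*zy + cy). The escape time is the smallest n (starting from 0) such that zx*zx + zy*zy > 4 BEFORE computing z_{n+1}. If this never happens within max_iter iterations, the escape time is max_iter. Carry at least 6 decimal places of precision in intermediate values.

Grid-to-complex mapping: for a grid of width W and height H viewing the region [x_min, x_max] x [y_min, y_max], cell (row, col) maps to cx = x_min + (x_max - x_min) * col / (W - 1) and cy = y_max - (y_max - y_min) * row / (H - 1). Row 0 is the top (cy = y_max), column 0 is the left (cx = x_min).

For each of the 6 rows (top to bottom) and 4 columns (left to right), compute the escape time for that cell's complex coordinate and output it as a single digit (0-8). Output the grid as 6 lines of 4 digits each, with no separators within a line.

(row=0, col=0): c = -0.6700 + 0.0700i → escape time 8
(row=0, col=1): c = -0.1133 + 0.0700i → escape time 8
(row=0, col=2): c = 0.4433 + 0.0700i → escape time 6
(row=0, col=3): c = 1.0000 + 0.0700i → escape time 2
(row=1, col=0): c = -0.6700 + -0.1860i → escape time 8
(row=1, col=1): c = -0.1133 + -0.1860i → escape time 8
(row=1, col=2): c = 0.4433 + -0.1860i → escape time 7
(row=1, col=3): c = 1.0000 + -0.1860i → escape time 2
(row=2, col=0): c = -0.6700 + -0.4420i → escape time 8
(row=2, col=1): c = -0.1133 + -0.4420i → escape time 8
(row=2, col=2): c = 0.4433 + -0.4420i → escape time 7
(row=2, col=3): c = 1.0000 + -0.4420i → escape time 2
(row=3, col=0): c = -0.6700 + -0.6980i → escape time 5
(row=3, col=1): c = -0.1133 + -0.6980i → escape time 8
(row=3, col=2): c = 0.4433 + -0.6980i → escape time 4
(row=3, col=3): c = 1.0000 + -0.6980i → escape time 2
(row=4, col=0): c = -0.6700 + -0.9540i → escape time 4
(row=4, col=1): c = -0.1133 + -0.9540i → escape time 8
(row=4, col=2): c = 0.4433 + -0.9540i → escape time 3
(row=4, col=3): c = 1.0000 + -0.9540i → escape time 2
(row=5, col=0): c = -0.6700 + -1.2100i → escape time 3
(row=5, col=1): c = -0.1133 + -1.2100i → escape time 3
(row=5, col=2): c = 0.4433 + -1.2100i → escape time 2
(row=5, col=3): c = 1.0000 + -1.2100i → escape time 2

Answer: 8862
8872
8872
5842
4832
3322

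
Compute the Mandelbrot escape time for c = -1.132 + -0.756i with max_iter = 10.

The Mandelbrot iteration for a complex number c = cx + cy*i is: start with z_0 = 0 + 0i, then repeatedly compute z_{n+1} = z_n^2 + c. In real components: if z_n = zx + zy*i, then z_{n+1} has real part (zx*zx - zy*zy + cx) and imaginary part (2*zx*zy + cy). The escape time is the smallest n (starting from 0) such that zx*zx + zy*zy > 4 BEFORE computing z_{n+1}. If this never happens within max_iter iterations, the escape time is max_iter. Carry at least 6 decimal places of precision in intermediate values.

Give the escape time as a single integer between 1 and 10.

z_0 = 0 + 0i, c = -1.1320 + -0.7560i
Iter 1: z = -1.1320 + -0.7560i, |z|^2 = 1.8530
Iter 2: z = -0.4221 + 0.9556i, |z|^2 = 1.0913
Iter 3: z = -1.8670 + -1.5627i, |z|^2 = 5.9277
Escaped at iteration 3

Answer: 3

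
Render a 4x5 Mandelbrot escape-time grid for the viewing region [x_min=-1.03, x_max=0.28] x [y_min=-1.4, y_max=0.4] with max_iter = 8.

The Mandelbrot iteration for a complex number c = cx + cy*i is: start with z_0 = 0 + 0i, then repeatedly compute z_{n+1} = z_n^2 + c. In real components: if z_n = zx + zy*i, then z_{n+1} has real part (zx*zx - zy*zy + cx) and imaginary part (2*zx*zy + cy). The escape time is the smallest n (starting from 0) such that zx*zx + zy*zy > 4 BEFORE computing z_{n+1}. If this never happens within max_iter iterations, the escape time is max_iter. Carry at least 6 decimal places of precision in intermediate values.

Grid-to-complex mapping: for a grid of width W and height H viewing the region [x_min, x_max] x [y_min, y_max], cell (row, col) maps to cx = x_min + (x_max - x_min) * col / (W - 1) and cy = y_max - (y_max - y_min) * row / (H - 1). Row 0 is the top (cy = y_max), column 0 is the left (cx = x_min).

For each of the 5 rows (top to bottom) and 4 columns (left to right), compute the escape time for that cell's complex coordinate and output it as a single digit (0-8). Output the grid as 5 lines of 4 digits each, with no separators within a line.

Answer: 7888
8888
5888
3484
2222

Derivation:
(row=0, col=0): c = -1.0300 + 0.4000i → escape time 7
(row=0, col=1): c = -0.5933 + 0.4000i → escape time 8
(row=0, col=2): c = -0.1567 + 0.4000i → escape time 8
(row=0, col=3): c = 0.2800 + 0.4000i → escape time 8
(row=1, col=0): c = -1.0300 + -0.0500i → escape time 8
(row=1, col=1): c = -0.5933 + -0.0500i → escape time 8
(row=1, col=2): c = -0.1567 + -0.0500i → escape time 8
(row=1, col=3): c = 0.2800 + -0.0500i → escape time 8
(row=2, col=0): c = -1.0300 + -0.5000i → escape time 5
(row=2, col=1): c = -0.5933 + -0.5000i → escape time 8
(row=2, col=2): c = -0.1567 + -0.5000i → escape time 8
(row=2, col=3): c = 0.2800 + -0.5000i → escape time 8
(row=3, col=0): c = -1.0300 + -0.9500i → escape time 3
(row=3, col=1): c = -0.5933 + -0.9500i → escape time 4
(row=3, col=2): c = -0.1567 + -0.9500i → escape time 8
(row=3, col=3): c = 0.2800 + -0.9500i → escape time 4
(row=4, col=0): c = -1.0300 + -1.4000i → escape time 2
(row=4, col=1): c = -0.5933 + -1.4000i → escape time 2
(row=4, col=2): c = -0.1567 + -1.4000i → escape time 2
(row=4, col=3): c = 0.2800 + -1.4000i → escape time 2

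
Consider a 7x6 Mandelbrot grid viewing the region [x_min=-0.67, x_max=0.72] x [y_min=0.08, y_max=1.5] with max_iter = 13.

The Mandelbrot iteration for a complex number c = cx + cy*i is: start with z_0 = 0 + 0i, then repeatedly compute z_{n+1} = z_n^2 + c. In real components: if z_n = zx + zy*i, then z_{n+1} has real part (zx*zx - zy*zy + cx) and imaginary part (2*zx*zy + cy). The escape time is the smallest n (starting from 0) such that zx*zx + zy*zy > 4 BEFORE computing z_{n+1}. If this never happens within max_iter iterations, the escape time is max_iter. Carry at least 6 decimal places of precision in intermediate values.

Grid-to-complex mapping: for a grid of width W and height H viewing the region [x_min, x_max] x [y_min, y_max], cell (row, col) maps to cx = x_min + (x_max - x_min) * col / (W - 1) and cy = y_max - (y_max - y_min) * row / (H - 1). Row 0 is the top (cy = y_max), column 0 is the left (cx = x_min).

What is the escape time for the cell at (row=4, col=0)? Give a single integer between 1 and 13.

Answer: 13

Derivation:
z_0 = 0 + 0i, c = -0.6700 + 0.3640i
Iter 1: z = -0.6700 + 0.3640i, |z|^2 = 0.5814
Iter 2: z = -0.3536 + -0.1238i, |z|^2 = 0.1403
Iter 3: z = -0.5603 + 0.4515i, |z|^2 = 0.5178
Iter 4: z = -0.5600 + -0.1420i, |z|^2 = 0.3337
Iter 5: z = -0.3766 + 0.5230i, |z|^2 = 0.4153
Iter 6: z = -0.8017 + -0.0299i, |z|^2 = 0.6436
Iter 7: z = -0.0282 + 0.4120i, |z|^2 = 0.1705
Iter 8: z = -0.8389 + 0.3408i, |z|^2 = 0.8199
Iter 9: z = -0.0823 + -0.2077i, |z|^2 = 0.0499
Iter 10: z = -0.7064 + 0.3982i, |z|^2 = 0.6575
Iter 11: z = -0.3296 + -0.1986i, |z|^2 = 0.1481
Iter 12: z = -0.6008 + 0.4949i, |z|^2 = 0.6059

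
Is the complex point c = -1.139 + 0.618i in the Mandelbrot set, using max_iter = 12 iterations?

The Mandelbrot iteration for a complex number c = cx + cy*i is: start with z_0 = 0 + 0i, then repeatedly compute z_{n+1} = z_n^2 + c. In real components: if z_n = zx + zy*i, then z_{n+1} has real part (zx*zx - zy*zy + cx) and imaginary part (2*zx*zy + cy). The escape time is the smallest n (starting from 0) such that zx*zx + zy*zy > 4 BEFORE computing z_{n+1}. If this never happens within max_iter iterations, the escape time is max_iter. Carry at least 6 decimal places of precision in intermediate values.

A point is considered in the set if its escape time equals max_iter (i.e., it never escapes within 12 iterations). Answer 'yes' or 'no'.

z_0 = 0 + 0i, c = -1.1390 + 0.6180i
Iter 1: z = -1.1390 + 0.6180i, |z|^2 = 1.6792
Iter 2: z = -0.2236 + -0.7898i, |z|^2 = 0.6738
Iter 3: z = -1.7128 + 0.9712i, |z|^2 = 3.8769
Iter 4: z = 0.8514 + -2.7089i, |z|^2 = 8.0633
Escaped at iteration 4

Answer: no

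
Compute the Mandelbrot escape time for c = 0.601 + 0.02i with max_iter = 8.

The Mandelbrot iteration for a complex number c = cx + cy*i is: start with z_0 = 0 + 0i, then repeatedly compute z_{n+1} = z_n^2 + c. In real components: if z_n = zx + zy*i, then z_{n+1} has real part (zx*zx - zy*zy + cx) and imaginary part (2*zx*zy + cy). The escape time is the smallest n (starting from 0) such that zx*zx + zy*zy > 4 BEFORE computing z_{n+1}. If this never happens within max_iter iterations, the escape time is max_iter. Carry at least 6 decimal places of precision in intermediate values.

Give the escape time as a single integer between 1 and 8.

Answer: 4

Derivation:
z_0 = 0 + 0i, c = 0.6010 + 0.0200i
Iter 1: z = 0.6010 + 0.0200i, |z|^2 = 0.3616
Iter 2: z = 0.9618 + 0.0440i, |z|^2 = 0.9270
Iter 3: z = 1.5241 + 0.1047i, |z|^2 = 2.3339
Iter 4: z = 2.9130 + 0.3392i, |z|^2 = 8.6005
Escaped at iteration 4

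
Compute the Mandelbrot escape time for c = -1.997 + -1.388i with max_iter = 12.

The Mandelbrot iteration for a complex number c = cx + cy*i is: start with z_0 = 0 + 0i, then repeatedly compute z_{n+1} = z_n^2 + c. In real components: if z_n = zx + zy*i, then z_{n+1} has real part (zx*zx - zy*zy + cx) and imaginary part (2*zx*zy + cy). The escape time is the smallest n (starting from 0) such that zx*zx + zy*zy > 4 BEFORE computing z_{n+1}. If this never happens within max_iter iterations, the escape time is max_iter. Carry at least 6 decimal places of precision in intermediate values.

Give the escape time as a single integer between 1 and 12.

Answer: 1

Derivation:
z_0 = 0 + 0i, c = -1.9970 + -1.3880i
Iter 1: z = -1.9970 + -1.3880i, |z|^2 = 5.9146
Escaped at iteration 1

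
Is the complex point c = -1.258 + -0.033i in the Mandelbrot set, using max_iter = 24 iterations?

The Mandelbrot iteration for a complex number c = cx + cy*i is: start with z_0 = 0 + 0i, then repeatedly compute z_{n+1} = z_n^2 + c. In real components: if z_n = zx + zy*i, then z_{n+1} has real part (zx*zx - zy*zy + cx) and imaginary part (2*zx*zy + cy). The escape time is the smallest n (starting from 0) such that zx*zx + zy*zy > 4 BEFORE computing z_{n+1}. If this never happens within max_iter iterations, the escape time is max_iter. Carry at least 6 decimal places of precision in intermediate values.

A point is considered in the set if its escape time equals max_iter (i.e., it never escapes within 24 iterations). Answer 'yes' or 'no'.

Answer: yes

Derivation:
z_0 = 0 + 0i, c = -1.2580 + -0.0330i
Iter 1: z = -1.2580 + -0.0330i, |z|^2 = 1.5837
Iter 2: z = 0.3235 + 0.0500i, |z|^2 = 0.1071
Iter 3: z = -1.1559 + -0.0006i, |z|^2 = 1.3360
Iter 4: z = 0.0780 + -0.0315i, |z|^2 = 0.0071
Iter 5: z = -1.2529 + -0.0379i, |z|^2 = 1.5712
Iter 6: z = 0.3103 + 0.0620i, |z|^2 = 0.1002
Iter 7: z = -1.1655 + 0.0055i, |z|^2 = 1.3585
Iter 8: z = 0.1005 + -0.0458i, |z|^2 = 0.0122
Iter 9: z = -1.2500 + -0.0422i, |z|^2 = 1.5643
Iter 10: z = 0.3027 + 0.0725i, |z|^2 = 0.0969
Iter 11: z = -1.1716 + 0.0109i, |z|^2 = 1.3728
Iter 12: z = 0.1145 + -0.0585i, |z|^2 = 0.0165
Iter 13: z = -1.2483 + -0.0464i, |z|^2 = 1.5604
Iter 14: z = 0.2981 + 0.0829i, |z|^2 = 0.0957
Iter 15: z = -1.1760 + 0.0164i, |z|^2 = 1.3832
Iter 16: z = 0.1247 + -0.0716i, |z|^2 = 0.0207
Iter 17: z = -1.2476 + -0.0509i, |z|^2 = 1.5590
Iter 18: z = 0.2959 + 0.0939i, |z|^2 = 0.0964
Iter 19: z = -1.1793 + 0.0226i, |z|^2 = 1.3912
Iter 20: z = 0.1322 + -0.0862i, |z|^2 = 0.0249
Iter 21: z = -1.2480 + -0.0558i, |z|^2 = 1.5605
Iter 22: z = 0.2963 + 0.1063i, |z|^2 = 0.0991
Iter 23: z = -1.1815 + 0.0300i, |z|^2 = 1.3968
Did not escape in 24 iterations → in set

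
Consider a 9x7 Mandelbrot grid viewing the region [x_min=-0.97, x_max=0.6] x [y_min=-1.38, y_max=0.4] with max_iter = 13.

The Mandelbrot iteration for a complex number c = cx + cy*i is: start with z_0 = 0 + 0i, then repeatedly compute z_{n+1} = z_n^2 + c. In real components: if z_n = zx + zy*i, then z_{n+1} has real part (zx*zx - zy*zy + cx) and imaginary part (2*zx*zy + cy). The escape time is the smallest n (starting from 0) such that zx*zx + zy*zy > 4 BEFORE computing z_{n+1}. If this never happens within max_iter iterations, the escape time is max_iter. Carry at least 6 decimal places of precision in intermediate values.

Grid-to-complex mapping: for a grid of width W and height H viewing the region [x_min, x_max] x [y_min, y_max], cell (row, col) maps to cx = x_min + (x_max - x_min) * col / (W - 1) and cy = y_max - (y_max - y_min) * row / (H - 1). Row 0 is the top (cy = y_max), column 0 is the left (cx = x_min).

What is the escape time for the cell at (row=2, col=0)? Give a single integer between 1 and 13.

z_0 = 0 + 0i, c = -0.9700 + -0.1933i
Iter 1: z = -0.9700 + -0.1933i, |z|^2 = 0.9783
Iter 2: z = -0.0665 + 0.1817i, |z|^2 = 0.0374
Iter 3: z = -0.9986 + -0.2175i, |z|^2 = 1.0445
Iter 4: z = -0.0201 + 0.2411i, |z|^2 = 0.0585
Iter 5: z = -1.0277 + -0.2030i, |z|^2 = 1.0974
Iter 6: z = 0.0450 + 0.2239i, |z|^2 = 0.0522
Iter 7: z = -1.0181 + -0.1732i, |z|^2 = 1.0666
Iter 8: z = 0.0366 + 0.1593i, |z|^2 = 0.0267
Iter 9: z = -0.9941 + -0.1817i, |z|^2 = 1.0211
Iter 10: z = -0.0149 + 0.1678i, |z|^2 = 0.0284
Iter 11: z = -0.9980 + -0.1983i, |z|^2 = 1.0352
Iter 12: z = -0.0134 + 0.2025i, |z|^2 = 0.0412

Answer: 13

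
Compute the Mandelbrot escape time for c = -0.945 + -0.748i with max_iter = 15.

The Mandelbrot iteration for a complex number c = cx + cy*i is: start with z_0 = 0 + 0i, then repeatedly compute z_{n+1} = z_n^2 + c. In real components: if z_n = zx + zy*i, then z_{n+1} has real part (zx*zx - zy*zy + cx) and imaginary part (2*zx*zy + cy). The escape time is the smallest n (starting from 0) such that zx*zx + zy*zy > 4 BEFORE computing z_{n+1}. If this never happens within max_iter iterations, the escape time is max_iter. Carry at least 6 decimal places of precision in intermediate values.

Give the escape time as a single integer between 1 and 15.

z_0 = 0 + 0i, c = -0.9450 + -0.7480i
Iter 1: z = -0.9450 + -0.7480i, |z|^2 = 1.4525
Iter 2: z = -0.6115 + 0.6657i, |z|^2 = 0.8171
Iter 3: z = -1.0143 + -1.5621i, |z|^2 = 3.4691
Iter 4: z = -2.3565 + 2.4209i, |z|^2 = 11.4141
Escaped at iteration 4

Answer: 4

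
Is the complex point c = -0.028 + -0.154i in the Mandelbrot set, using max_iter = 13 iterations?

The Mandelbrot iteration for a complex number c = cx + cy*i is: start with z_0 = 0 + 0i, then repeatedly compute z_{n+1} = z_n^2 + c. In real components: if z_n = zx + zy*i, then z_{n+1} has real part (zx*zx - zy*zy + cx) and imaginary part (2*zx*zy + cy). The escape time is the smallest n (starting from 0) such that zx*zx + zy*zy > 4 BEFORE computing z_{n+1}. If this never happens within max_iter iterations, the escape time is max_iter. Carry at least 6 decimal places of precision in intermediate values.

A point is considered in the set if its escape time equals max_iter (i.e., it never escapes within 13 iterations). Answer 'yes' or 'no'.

Answer: yes

Derivation:
z_0 = 0 + 0i, c = -0.0280 + -0.1540i
Iter 1: z = -0.0280 + -0.1540i, |z|^2 = 0.0245
Iter 2: z = -0.0509 + -0.1454i, |z|^2 = 0.0237
Iter 3: z = -0.0465 + -0.1392i, |z|^2 = 0.0215
Iter 4: z = -0.0452 + -0.1410i, |z|^2 = 0.0219
Iter 5: z = -0.0458 + -0.1412i, |z|^2 = 0.0221
Iter 6: z = -0.0458 + -0.1410i, |z|^2 = 0.0220
Iter 7: z = -0.0458 + -0.1411i, |z|^2 = 0.0220
Iter 8: z = -0.0458 + -0.1411i, |z|^2 = 0.0220
Iter 9: z = -0.0458 + -0.1411i, |z|^2 = 0.0220
Iter 10: z = -0.0458 + -0.1411i, |z|^2 = 0.0220
Iter 11: z = -0.0458 + -0.1411i, |z|^2 = 0.0220
Iter 12: z = -0.0458 + -0.1411i, |z|^2 = 0.0220
Did not escape in 13 iterations → in set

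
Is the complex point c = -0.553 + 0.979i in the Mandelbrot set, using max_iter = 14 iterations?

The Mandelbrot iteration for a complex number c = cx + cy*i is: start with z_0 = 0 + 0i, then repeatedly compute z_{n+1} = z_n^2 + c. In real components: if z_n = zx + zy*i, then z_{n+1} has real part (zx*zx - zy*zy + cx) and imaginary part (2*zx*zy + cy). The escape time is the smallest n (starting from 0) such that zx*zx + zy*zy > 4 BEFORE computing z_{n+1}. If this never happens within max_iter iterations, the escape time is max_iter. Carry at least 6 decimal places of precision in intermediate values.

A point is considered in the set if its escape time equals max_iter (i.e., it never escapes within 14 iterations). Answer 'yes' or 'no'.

z_0 = 0 + 0i, c = -0.5530 + 0.9790i
Iter 1: z = -0.5530 + 0.9790i, |z|^2 = 1.2643
Iter 2: z = -1.2056 + -0.1038i, |z|^2 = 1.4643
Iter 3: z = 0.8898 + 1.2292i, |z|^2 = 2.3027
Iter 4: z = -1.2723 + 3.1665i, |z|^2 = 11.6453
Escaped at iteration 4

Answer: no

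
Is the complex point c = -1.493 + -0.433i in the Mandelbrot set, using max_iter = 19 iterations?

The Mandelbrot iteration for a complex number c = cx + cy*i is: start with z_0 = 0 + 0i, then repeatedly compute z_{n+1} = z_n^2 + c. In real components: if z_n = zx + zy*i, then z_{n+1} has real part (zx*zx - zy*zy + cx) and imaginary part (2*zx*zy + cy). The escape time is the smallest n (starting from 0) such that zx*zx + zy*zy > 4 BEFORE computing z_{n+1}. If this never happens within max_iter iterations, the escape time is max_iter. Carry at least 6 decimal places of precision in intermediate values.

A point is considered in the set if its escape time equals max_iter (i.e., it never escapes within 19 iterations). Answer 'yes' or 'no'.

Answer: no

Derivation:
z_0 = 0 + 0i, c = -1.4930 + -0.4330i
Iter 1: z = -1.4930 + -0.4330i, |z|^2 = 2.4165
Iter 2: z = 0.5486 + 0.8599i, |z|^2 = 1.0404
Iter 3: z = -1.9316 + 0.5105i, |z|^2 = 3.9915
Iter 4: z = 1.9774 + -2.4050i, |z|^2 = 9.6940
Escaped at iteration 4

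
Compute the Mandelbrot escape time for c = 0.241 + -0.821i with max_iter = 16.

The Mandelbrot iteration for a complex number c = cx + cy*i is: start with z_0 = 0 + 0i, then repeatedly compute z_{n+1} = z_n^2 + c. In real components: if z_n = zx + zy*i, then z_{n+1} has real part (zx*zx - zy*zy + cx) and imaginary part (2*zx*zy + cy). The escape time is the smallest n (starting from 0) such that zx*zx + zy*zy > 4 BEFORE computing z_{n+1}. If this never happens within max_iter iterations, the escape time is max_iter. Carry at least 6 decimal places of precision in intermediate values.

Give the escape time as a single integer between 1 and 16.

z_0 = 0 + 0i, c = 0.2410 + -0.8210i
Iter 1: z = 0.2410 + -0.8210i, |z|^2 = 0.7321
Iter 2: z = -0.3750 + -1.2167i, |z|^2 = 1.6210
Iter 3: z = -1.0988 + 0.0914i, |z|^2 = 1.2158
Iter 4: z = 1.4400 + -1.0220i, |z|^2 = 3.1181
Iter 5: z = 1.2703 + -3.7643i, |z|^2 = 15.7838
Escaped at iteration 5

Answer: 5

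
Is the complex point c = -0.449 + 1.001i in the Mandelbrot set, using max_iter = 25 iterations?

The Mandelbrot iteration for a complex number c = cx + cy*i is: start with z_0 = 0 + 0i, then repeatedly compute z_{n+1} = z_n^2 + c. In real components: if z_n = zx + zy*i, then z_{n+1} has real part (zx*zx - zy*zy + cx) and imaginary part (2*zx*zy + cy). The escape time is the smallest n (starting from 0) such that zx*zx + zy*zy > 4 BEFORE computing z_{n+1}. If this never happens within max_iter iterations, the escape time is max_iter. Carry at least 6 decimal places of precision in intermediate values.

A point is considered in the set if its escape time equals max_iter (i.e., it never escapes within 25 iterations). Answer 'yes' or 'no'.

z_0 = 0 + 0i, c = -0.4490 + 1.0010i
Iter 1: z = -0.4490 + 1.0010i, |z|^2 = 1.2036
Iter 2: z = -1.2494 + 0.1021i, |z|^2 = 1.5714
Iter 3: z = 1.1016 + 0.7459i, |z|^2 = 1.7698
Iter 4: z = 0.2082 + 2.6443i, |z|^2 = 7.0354
Escaped at iteration 4

Answer: no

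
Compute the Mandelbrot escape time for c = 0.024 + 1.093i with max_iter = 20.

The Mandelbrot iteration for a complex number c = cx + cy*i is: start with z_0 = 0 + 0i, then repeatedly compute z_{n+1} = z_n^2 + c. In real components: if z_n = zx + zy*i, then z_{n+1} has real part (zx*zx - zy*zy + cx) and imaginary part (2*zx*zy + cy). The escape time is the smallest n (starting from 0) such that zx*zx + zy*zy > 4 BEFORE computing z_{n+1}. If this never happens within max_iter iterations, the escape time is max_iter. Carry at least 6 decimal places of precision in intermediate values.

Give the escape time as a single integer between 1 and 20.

z_0 = 0 + 0i, c = 0.0240 + 1.0930i
Iter 1: z = 0.0240 + 1.0930i, |z|^2 = 1.1952
Iter 2: z = -1.1701 + 1.1455i, |z|^2 = 2.6812
Iter 3: z = 0.0810 + -1.5876i, |z|^2 = 2.5269
Iter 4: z = -2.4898 + 0.8359i, |z|^2 = 6.8976
Escaped at iteration 4

Answer: 4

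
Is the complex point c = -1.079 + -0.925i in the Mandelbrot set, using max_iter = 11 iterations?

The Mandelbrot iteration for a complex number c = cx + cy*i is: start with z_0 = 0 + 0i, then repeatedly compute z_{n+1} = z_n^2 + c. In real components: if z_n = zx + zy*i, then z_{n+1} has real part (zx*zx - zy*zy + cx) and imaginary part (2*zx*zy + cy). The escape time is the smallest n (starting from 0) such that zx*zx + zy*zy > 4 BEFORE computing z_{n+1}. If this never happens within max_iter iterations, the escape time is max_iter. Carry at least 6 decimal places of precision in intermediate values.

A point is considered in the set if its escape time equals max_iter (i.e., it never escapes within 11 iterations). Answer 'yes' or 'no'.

z_0 = 0 + 0i, c = -1.0790 + -0.9250i
Iter 1: z = -1.0790 + -0.9250i, |z|^2 = 2.0199
Iter 2: z = -0.7704 + 1.0712i, |z|^2 = 1.7409
Iter 3: z = -1.6329 + -2.5754i, |z|^2 = 9.2989
Escaped at iteration 3

Answer: no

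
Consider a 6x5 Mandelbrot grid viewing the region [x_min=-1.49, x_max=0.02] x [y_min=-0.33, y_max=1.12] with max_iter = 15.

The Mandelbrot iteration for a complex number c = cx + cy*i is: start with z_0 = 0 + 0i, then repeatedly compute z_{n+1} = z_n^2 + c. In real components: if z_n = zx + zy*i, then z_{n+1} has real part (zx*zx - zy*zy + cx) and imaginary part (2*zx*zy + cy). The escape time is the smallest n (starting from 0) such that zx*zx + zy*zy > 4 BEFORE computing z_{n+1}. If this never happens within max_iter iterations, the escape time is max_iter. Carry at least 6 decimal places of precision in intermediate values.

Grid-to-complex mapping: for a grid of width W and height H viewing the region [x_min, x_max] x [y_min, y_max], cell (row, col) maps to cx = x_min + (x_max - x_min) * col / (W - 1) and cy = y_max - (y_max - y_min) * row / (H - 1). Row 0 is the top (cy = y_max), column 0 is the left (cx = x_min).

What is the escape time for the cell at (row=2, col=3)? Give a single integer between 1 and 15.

Answer: 15

Derivation:
z_0 = 0 + 0i, c = -0.5840 + 0.3950i
Iter 1: z = -0.5840 + 0.3950i, |z|^2 = 0.4971
Iter 2: z = -0.3990 + -0.0664i, |z|^2 = 0.1636
Iter 3: z = -0.4292 + 0.4480i, |z|^2 = 0.3849
Iter 4: z = -0.6004 + 0.0105i, |z|^2 = 0.3606
Iter 5: z = -0.2236 + 0.3824i, |z|^2 = 0.1963
Iter 6: z = -0.6803 + 0.2240i, |z|^2 = 0.5129
Iter 7: z = -0.1714 + 0.0903i, |z|^2 = 0.0375
Iter 8: z = -0.5628 + 0.3641i, |z|^2 = 0.4492
Iter 9: z = -0.3998 + -0.0148i, |z|^2 = 0.1601
Iter 10: z = -0.4244 + 0.4068i, |z|^2 = 0.3456
Iter 11: z = -0.5694 + 0.0497i, |z|^2 = 0.3267
Iter 12: z = -0.2623 + 0.3384i, |z|^2 = 0.1833
Iter 13: z = -0.6297 + 0.2175i, |z|^2 = 0.4439
Iter 14: z = -0.2348 + 0.1210i, |z|^2 = 0.0698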